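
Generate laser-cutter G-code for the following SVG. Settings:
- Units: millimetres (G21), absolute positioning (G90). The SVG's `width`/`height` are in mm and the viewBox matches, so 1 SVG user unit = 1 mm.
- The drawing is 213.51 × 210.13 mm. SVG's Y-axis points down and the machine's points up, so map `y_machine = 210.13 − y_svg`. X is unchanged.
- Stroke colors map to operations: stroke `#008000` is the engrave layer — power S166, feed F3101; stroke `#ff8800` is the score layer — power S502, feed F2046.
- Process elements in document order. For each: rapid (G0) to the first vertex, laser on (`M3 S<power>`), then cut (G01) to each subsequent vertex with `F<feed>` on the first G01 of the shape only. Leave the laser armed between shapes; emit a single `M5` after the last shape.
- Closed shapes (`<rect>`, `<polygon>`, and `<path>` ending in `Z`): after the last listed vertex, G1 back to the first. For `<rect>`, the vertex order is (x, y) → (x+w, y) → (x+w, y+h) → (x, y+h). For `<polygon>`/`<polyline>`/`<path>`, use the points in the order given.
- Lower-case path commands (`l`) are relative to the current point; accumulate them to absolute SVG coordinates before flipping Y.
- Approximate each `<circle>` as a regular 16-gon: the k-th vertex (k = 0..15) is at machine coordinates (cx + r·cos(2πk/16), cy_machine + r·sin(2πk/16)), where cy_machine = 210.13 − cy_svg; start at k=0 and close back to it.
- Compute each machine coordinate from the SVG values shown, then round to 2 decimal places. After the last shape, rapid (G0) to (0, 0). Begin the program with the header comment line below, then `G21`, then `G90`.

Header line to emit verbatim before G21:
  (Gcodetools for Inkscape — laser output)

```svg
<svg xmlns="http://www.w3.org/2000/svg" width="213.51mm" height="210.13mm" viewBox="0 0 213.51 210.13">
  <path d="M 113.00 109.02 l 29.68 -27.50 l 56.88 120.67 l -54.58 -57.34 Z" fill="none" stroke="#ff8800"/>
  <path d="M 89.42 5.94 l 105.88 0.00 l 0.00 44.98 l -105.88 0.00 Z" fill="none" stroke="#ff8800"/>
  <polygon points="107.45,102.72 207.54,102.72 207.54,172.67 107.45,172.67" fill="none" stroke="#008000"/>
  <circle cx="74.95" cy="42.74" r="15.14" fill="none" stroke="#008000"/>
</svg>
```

Since the viewBox matches the mm dimensions, user units are millimetres directly. The only transform is the Y-flip y_m = 210.13 − y_svg.

Shape 1 is a closed polygon drawn with `<path>`. Its stroke #ff8800 means score at S502, F2046. After flipping Y the toolpath is (113.00,101.11) → (142.68,128.61) → (199.56,7.94) → (144.98,65.28) → (113.00,101.11), returning to the start.

Shape 2 is a rectangle drawn with `<path>`. Its stroke #ff8800 means score at S502, F2046. After flipping Y the toolpath is (89.42,204.19) → (195.30,204.19) → (195.30,159.21) → (89.42,159.21) → (89.42,204.19), returning to the start.

Shape 3 is a rectangle drawn with `<polygon>`. Its stroke #008000 means engrave at S166, F3101. After flipping Y the toolpath is (107.45,107.41) → (207.54,107.41) → (207.54,37.46) → (107.45,37.46) → (107.45,107.41), returning to the start.

Shape 4 is a circle drawn with `<circle>`. Its stroke #008000 means engrave at S166, F3101. After flipping Y the toolpath is (90.09,167.39) → (88.94,173.18) → (85.66,178.10) → (80.74,181.38) → (74.95,182.53) → (69.16,181.38) → (64.24,178.10) → (60.96,173.18) → (59.81,167.39) → (60.96,161.60) → (64.24,156.68) → (69.16,153.40) → (74.95,152.25) → (80.74,153.40) → (85.66,156.68) → (88.94,161.60) → (90.09,167.39), returning to the start.

(Gcodetools for Inkscape — laser output)
G21
G90
G0 X113.00 Y101.11
M3 S502
G01 X142.68 Y128.61 F2046
G01 X199.56 Y7.94
G01 X144.98 Y65.28
G01 X113.00 Y101.11
G0 X89.42 Y204.19
M3 S502
G01 X195.30 Y204.19 F2046
G01 X195.30 Y159.21
G01 X89.42 Y159.21
G01 X89.42 Y204.19
G0 X107.45 Y107.41
M3 S166
G01 X207.54 Y107.41 F3101
G01 X207.54 Y37.46
G01 X107.45 Y37.46
G01 X107.45 Y107.41
G0 X90.09 Y167.39
M3 S166
G01 X88.94 Y173.18 F3101
G01 X85.66 Y178.10
G01 X80.74 Y181.38
G01 X74.95 Y182.53
G01 X69.16 Y181.38
G01 X64.24 Y178.10
G01 X60.96 Y173.18
G01 X59.81 Y167.39
G01 X60.96 Y161.60
G01 X64.24 Y156.68
G01 X69.16 Y153.40
G01 X74.95 Y152.25
G01 X80.74 Y153.40
G01 X85.66 Y156.68
G01 X88.94 Y161.60
G01 X90.09 Y167.39
M5
G0 X0.00 Y0.00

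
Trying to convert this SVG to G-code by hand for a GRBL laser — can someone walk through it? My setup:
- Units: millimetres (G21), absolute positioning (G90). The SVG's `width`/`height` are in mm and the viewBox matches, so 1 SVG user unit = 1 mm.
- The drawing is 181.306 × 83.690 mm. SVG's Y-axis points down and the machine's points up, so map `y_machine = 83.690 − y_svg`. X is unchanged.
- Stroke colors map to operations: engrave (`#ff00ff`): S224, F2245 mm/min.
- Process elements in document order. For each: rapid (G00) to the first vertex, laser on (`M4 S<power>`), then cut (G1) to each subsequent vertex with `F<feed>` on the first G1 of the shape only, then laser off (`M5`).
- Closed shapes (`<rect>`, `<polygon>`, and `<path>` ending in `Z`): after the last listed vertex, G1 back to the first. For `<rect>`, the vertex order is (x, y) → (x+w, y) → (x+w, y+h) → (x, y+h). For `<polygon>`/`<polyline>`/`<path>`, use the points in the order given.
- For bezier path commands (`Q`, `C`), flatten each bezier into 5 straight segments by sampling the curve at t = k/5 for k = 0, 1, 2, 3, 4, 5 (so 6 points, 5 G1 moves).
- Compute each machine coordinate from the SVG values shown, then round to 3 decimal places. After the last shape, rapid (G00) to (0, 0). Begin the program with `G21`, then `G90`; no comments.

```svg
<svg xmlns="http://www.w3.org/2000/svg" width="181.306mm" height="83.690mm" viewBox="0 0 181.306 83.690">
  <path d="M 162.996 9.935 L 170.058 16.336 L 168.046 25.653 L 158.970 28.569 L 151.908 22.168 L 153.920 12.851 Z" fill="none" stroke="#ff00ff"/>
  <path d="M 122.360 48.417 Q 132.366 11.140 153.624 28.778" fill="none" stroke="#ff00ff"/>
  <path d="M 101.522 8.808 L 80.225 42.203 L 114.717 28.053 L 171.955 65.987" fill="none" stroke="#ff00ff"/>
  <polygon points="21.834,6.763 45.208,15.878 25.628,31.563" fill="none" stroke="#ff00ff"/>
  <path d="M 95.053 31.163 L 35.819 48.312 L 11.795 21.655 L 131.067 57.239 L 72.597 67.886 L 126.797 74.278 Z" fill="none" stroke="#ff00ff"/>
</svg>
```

G21
G90
G00 X162.996 Y73.755
M4 S224
G1 X170.058 Y67.354 F2245
G1 X168.046 Y58.037
G1 X158.970 Y55.121
G1 X151.908 Y61.522
G1 X153.920 Y70.839
G1 X162.996 Y73.755
M5
G00 X122.360 Y35.273
M4 S224
G1 X126.812 Y47.987 F2245
G1 X132.165 Y56.308
G1 X138.418 Y60.236
G1 X145.571 Y59.771
G1 X153.624 Y54.912
M5
G00 X101.522 Y74.882
M4 S224
G1 X80.225 Y41.487 F2245
G1 X114.717 Y55.637
G1 X171.955 Y17.703
M5
G00 X21.834 Y76.927
M4 S224
G1 X45.208 Y67.812 F2245
G1 X25.628 Y52.127
G1 X21.834 Y76.927
M5
G00 X95.053 Y52.527
M4 S224
G1 X35.819 Y35.378 F2245
G1 X11.795 Y62.035
G1 X131.067 Y26.451
G1 X72.597 Y15.804
G1 X126.797 Y9.412
G1 X95.053 Y52.527
M5
G00 X0.000 Y0.000

Since the viewBox matches the mm dimensions, user units are millimetres directly. The only transform is the Y-flip y_m = 83.690 − y_svg.

Shape 1 is a regular polygon drawn with `<path>`. Its stroke #ff00ff means engrave at S224, F2245. After flipping Y the toolpath is (162.996,73.755) → (170.058,67.354) → (168.046,58.037) → (158.970,55.121) → (151.908,61.522) → (153.920,70.839) → (162.996,73.755), returning to the start.

Shape 2 is a quadratic bezier drawn with `<path>`. Its stroke #ff00ff means engrave at S224, F2245. After flipping Y the toolpath is (122.360,35.273) → (126.812,47.987) → (132.165,56.308) → (138.418,60.236) → (145.571,59.771) → (153.624,54.912).

Shape 3 is a open polyline drawn with `<path>`. Its stroke #ff00ff means engrave at S224, F2245. After flipping Y the toolpath is (101.522,74.882) → (80.225,41.487) → (114.717,55.637) → (171.955,17.703).

Shape 4 is a regular polygon drawn with `<polygon>`. Its stroke #ff00ff means engrave at S224, F2245. After flipping Y the toolpath is (21.834,76.927) → (45.208,67.812) → (25.628,52.127) → (21.834,76.927), returning to the start.

Shape 5 is a closed polygon drawn with `<path>`. Its stroke #ff00ff means engrave at S224, F2245. After flipping Y the toolpath is (95.053,52.527) → (35.819,35.378) → (11.795,62.035) → (131.067,26.451) → (72.597,15.804) → (126.797,9.412) → (95.053,52.527), returning to the start.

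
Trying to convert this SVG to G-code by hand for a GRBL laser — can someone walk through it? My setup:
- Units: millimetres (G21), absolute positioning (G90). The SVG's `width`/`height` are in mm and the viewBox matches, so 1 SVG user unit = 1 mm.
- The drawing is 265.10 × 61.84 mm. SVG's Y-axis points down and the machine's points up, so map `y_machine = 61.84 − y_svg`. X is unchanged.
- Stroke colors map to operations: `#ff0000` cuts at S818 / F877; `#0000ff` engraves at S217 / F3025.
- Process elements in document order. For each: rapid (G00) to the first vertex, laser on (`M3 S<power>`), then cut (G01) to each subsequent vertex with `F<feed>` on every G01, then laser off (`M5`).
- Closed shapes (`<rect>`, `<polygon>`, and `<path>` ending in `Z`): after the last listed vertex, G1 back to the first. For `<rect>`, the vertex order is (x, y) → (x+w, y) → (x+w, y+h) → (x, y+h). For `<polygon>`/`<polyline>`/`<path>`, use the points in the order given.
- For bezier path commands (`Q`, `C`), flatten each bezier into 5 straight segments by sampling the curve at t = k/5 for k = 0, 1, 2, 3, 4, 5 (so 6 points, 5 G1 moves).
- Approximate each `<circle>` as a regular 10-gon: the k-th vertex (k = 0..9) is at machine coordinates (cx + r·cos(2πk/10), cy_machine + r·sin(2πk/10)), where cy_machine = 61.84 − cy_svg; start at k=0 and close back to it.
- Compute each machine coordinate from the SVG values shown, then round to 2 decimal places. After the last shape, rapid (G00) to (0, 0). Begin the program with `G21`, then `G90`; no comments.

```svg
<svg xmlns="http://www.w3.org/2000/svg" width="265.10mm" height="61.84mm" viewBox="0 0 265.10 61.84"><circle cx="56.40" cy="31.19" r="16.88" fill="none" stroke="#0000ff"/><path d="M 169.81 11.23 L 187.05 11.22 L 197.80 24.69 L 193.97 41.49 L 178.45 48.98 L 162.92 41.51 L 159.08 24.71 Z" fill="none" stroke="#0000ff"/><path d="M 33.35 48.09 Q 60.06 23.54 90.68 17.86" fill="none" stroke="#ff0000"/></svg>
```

G21
G90
G00 X73.28 Y30.65
M3 S217
G01 X70.06 Y40.57 F3025
G01 X61.62 Y46.70 F3025
G01 X51.18 Y46.70 F3025
G01 X42.74 Y40.57 F3025
G01 X39.52 Y30.65 F3025
G01 X42.74 Y20.73 F3025
G01 X51.18 Y14.60 F3025
G01 X61.62 Y14.60 F3025
G01 X70.06 Y20.73 F3025
G01 X73.28 Y30.65 F3025
M5
G00 X169.81 Y50.61
M3 S217
G01 X187.05 Y50.62 F3025
G01 X197.80 Y37.15 F3025
G01 X193.97 Y20.35 F3025
G01 X178.45 Y12.86 F3025
G01 X162.92 Y20.33 F3025
G01 X159.08 Y37.13 F3025
G01 X169.81 Y50.61 F3025
M5
G00 X33.35 Y13.75
M3 S818
G01 X44.19 Y22.82 F877
G01 X55.34 Y30.37 F877
G01 X66.81 Y36.42 F877
G01 X78.59 Y40.95 F877
G01 X90.68 Y43.98 F877
M5
G00 X0.00 Y0.00

Since the viewBox matches the mm dimensions, user units are millimetres directly. The only transform is the Y-flip y_m = 61.84 − y_svg.

Shape 1 is a circle drawn with `<circle>`. Its stroke #0000ff means engrave at S217, F3025. After flipping Y the toolpath is (73.28,30.65) → (70.06,40.57) → (61.62,46.70) → (51.18,46.70) → (42.74,40.57) → (39.52,30.65) → (42.74,20.73) → (51.18,14.60) → (61.62,14.60) → (70.06,20.73) → (73.28,30.65), returning to the start.

Shape 2 is a regular polygon drawn with `<path>`. Its stroke #0000ff means engrave at S217, F3025. After flipping Y the toolpath is (169.81,50.61) → (187.05,50.62) → (197.80,37.15) → (193.97,20.35) → (178.45,12.86) → (162.92,20.33) → (159.08,37.13) → (169.81,50.61), returning to the start.

Shape 3 is a quadratic bezier drawn with `<path>`. Its stroke #ff0000 means cut at S818, F877. After flipping Y the toolpath is (33.35,13.75) → (44.19,22.82) → (55.34,30.37) → (66.81,36.42) → (78.59,40.95) → (90.68,43.98).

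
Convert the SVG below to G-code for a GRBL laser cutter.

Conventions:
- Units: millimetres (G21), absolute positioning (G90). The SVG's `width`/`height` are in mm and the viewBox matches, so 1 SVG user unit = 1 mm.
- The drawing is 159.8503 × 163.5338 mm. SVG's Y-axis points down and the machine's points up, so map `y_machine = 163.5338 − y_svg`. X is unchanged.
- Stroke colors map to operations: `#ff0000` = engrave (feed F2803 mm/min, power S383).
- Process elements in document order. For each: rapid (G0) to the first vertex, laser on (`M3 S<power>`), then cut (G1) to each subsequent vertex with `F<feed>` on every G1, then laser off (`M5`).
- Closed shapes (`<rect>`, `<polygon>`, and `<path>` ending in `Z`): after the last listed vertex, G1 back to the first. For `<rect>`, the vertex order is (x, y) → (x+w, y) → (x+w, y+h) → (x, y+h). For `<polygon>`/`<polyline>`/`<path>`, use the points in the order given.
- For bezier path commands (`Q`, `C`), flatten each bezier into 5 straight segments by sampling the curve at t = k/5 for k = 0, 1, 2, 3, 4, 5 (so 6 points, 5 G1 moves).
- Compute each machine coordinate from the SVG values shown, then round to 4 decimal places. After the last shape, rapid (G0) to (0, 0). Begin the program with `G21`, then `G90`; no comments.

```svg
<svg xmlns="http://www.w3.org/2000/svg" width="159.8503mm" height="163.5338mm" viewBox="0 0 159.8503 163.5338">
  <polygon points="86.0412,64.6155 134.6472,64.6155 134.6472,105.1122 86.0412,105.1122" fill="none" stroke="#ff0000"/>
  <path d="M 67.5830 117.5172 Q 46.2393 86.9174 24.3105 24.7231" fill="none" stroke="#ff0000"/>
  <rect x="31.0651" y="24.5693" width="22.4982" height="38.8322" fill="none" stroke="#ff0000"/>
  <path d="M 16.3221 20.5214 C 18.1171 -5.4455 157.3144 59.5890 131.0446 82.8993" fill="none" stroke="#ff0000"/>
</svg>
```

G21
G90
G0 X86.0412 Y98.9183
M3 S383
G1 X134.6472 Y98.9183 F2803
G1 X134.6472 Y58.4216 F2803
G1 X86.0412 Y58.4216 F2803
G1 X86.0412 Y98.9183 F2803
M5
G0 X67.5830 Y46.0166
M3 S383
G1 X59.0221 Y59.5203 F2803
G1 X50.4144 Y75.5516 F2803
G1 X41.7599 Y94.1104 F2803
G1 X33.0586 Y115.1968 F2803
G1 X24.3105 Y138.8107 F2803
M5
G0 X31.0651 Y138.9645
M3 S383
G1 X53.5633 Y138.9645 F2803
G1 X53.5633 Y100.1323 F2803
G1 X31.0651 Y100.1323 F2803
G1 X31.0651 Y138.9645 F2803
M5
G0 X16.3221 Y143.0124
M3 S383
G1 X31.4644 Y148.7342 F2803
G1 X65.0456 Y138.9864 F2803
G1 X102.5278 Y120.1400 F2803
G1 X129.3734 Y98.5658 F2803
G1 X131.0446 Y80.6345 F2803
M5
G0 X0.0000 Y0.0000

viewBox `0 0 159.8503 163.5338` with mm width/height → 1 unit = 1 mm. Flip: y_m = 163.5338 − y_svg.

**Shape 1** — `<polygon>` rectangle, stroke `#ff0000` → engrave (S383, F2803). Machine vertices: (86.0412,98.9183) → (134.6472,98.9183) → (134.6472,58.4216) → (86.0412,58.4216) → (86.0412,98.9183). Closed: final G1 returns to the first vertex.

**Shape 2** — `<path>` quadratic bezier, stroke `#ff0000` → engrave (S383, F2803). Control points (SVG): P0=(67.5830,117.5172), P1=(46.2393,86.9174), P2=(24.3105,24.7231); sampled at t=k/5. Machine vertices: (67.5830,46.0166) → (59.0221,59.5203) → (50.4144,75.5516) → (41.7599,94.1104) → (33.0586,115.1968) → (24.3105,138.8107). Open path.

**Shape 3** — `<rect>` rectangle, stroke `#ff0000` → engrave (S383, F2803). Machine vertices: (31.0651,138.9645) → (53.5633,138.9645) → (53.5633,100.1323) → (31.0651,100.1323) → (31.0651,138.9645). Closed: final G1 returns to the first vertex.

**Shape 4** — `<path>` cubic bezier, stroke `#ff0000` → engrave (S383, F2803). Control points (SVG): P0=(16.3221,20.5214), P1=(18.1171,-5.4455), P2=(157.3144,59.5890), P3=(131.0446,82.8993); sampled at t=k/5. Machine vertices: (16.3221,143.0124) → (31.4644,148.7342) → (65.0456,138.9864) → (102.5278,120.1400) → (129.3734,98.5658) → (131.0446,80.6345). Open path.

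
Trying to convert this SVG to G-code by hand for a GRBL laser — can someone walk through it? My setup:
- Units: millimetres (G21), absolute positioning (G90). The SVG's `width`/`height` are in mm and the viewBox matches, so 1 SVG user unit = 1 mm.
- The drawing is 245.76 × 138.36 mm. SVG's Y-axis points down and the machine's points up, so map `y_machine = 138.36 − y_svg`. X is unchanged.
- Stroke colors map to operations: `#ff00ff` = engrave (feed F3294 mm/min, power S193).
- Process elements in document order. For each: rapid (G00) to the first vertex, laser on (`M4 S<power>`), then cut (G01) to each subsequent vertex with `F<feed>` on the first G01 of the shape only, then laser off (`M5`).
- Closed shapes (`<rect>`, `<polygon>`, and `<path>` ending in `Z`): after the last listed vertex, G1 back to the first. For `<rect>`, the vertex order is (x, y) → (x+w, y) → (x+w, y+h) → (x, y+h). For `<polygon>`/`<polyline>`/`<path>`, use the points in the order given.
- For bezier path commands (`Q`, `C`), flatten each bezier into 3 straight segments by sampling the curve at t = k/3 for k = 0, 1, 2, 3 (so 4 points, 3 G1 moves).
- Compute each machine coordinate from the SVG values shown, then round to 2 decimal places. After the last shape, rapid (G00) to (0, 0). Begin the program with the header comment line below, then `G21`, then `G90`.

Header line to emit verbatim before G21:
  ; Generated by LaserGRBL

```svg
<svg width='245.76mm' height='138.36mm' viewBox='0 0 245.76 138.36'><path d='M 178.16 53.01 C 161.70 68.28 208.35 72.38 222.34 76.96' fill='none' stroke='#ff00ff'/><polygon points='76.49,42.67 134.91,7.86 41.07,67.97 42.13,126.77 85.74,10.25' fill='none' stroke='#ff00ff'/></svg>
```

; Generated by LaserGRBL
G21
G90
G00 X178.16 Y85.35
M4 S193
G01 X179.19 Y73.37 F3294
G01 X201.01 Y66.25
G01 X222.34 Y61.40
M5
G00 X76.49 Y95.69
M4 S193
G01 X134.91 Y130.50 F3294
G01 X41.07 Y70.39
G01 X42.13 Y11.59
G01 X85.74 Y128.11
G01 X76.49 Y95.69
M5
G00 X0.00 Y0.00

1 u = 1 mm; y_m = 138.36 − y.

[1] `<path>` cubic bezier, #ff00ff→engrave S193 F3294: (178.16,85.35) → (179.19,73.37) → (201.01,66.25) → (222.34,61.40)

[2] `<polygon>` closed polygon, #ff00ff→engrave S193 F3294: (76.49,95.69) → (134.91,130.50) → (41.07,70.39) → (42.13,11.59) → (85.74,128.11) → (76.49,95.69) (closed)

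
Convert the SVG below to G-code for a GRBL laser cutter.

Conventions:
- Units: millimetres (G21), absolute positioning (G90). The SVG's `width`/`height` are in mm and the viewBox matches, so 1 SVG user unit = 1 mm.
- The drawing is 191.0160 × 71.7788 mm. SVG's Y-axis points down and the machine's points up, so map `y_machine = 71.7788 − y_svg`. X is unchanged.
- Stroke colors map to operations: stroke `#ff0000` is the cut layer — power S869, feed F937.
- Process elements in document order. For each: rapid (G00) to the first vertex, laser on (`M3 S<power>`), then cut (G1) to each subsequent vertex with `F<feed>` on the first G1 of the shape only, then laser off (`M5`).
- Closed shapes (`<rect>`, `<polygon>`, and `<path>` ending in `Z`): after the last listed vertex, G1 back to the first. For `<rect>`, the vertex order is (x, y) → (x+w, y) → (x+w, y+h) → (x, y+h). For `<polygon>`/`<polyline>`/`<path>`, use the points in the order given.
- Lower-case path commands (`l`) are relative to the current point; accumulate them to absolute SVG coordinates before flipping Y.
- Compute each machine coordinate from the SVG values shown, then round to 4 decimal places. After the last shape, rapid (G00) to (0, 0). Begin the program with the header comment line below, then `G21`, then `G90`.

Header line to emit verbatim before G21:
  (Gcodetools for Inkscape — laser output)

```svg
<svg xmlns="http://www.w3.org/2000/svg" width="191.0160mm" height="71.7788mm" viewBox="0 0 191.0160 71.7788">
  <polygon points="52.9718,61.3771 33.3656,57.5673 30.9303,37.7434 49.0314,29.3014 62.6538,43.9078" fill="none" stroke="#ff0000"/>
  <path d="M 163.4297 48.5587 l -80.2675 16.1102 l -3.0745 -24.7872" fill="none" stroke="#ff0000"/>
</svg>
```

(Gcodetools for Inkscape — laser output)
G21
G90
G00 X52.9718 Y10.4017
M3 S869
G1 X33.3656 Y14.2115 F937
G1 X30.9303 Y34.0354
G1 X49.0314 Y42.4774
G1 X62.6538 Y27.8710
G1 X52.9718 Y10.4017
M5
G00 X163.4297 Y23.2201
M3 S869
G1 X83.1622 Y7.1099 F937
G1 X80.0877 Y31.8971
M5
G00 X0.0000 Y0.0000

1 u = 1 mm; y_m = 71.7788 − y.

[1] `<polygon>` regular polygon, #ff0000→cut S869 F937: (52.9718,10.4017) → (33.3656,14.2115) → (30.9303,34.0354) → (49.0314,42.4774) → (62.6538,27.8710) → (52.9718,10.4017) (closed)

[2] `<path>` open polyline, #ff0000→cut S869 F937: (163.4297,23.2201) → (83.1622,7.1099) → (80.0877,31.8971)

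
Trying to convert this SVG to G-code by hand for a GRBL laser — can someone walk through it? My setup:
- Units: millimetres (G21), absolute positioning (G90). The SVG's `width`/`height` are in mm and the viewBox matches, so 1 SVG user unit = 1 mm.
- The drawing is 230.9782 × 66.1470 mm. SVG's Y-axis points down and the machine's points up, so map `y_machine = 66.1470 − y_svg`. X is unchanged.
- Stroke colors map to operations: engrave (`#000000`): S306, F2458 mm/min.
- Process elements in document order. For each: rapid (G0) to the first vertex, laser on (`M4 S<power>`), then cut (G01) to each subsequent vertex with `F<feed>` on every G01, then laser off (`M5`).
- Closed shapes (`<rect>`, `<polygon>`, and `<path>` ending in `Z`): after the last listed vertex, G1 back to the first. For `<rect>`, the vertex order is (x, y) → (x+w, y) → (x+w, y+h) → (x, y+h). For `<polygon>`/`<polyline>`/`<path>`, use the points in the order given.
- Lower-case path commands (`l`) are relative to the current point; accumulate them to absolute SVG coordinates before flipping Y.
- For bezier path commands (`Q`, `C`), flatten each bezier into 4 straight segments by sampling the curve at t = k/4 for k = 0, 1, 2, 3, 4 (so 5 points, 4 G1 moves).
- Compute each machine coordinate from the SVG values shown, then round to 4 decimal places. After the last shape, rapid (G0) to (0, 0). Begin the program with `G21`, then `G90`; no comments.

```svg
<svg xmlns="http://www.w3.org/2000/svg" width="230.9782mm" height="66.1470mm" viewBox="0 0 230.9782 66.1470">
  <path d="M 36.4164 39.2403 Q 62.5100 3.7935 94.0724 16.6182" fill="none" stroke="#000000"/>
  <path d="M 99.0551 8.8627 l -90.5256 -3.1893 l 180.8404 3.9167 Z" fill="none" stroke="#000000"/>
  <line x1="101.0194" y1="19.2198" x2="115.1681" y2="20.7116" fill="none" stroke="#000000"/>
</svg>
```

Since the viewBox matches the mm dimensions, user units are millimetres directly. The only transform is the Y-flip y_m = 66.1470 − y_svg.

Shape 1 is a quadratic bezier drawn with `<path>`. Its stroke #000000 means engrave at S306, F2458. After flipping Y the toolpath is (36.4164,26.9067) → (49.8050,41.6131) → (63.8772,50.2856) → (78.6330,52.9242) → (94.0724,49.5288).

Shape 2 is a closed polygon drawn with `<path>`. Its stroke #000000 means engrave at S306, F2458. After flipping Y the toolpath is (99.0551,57.2843) → (8.5295,60.4736) → (189.3699,56.5569) → (99.0551,57.2843), returning to the start.

Shape 3 is a line segment drawn with `<line>`. Its stroke #000000 means engrave at S306, F2458. After flipping Y the toolpath is (101.0194,46.9272) → (115.1681,45.4354).

G21
G90
G0 X36.4164 Y26.9067
M4 S306
G01 X49.8050 Y41.6131 F2458
G01 X63.8772 Y50.2856 F2458
G01 X78.6330 Y52.9242 F2458
G01 X94.0724 Y49.5288 F2458
M5
G0 X99.0551 Y57.2843
M4 S306
G01 X8.5295 Y60.4736 F2458
G01 X189.3699 Y56.5569 F2458
G01 X99.0551 Y57.2843 F2458
M5
G0 X101.0194 Y46.9272
M4 S306
G01 X115.1681 Y45.4354 F2458
M5
G0 X0.0000 Y0.0000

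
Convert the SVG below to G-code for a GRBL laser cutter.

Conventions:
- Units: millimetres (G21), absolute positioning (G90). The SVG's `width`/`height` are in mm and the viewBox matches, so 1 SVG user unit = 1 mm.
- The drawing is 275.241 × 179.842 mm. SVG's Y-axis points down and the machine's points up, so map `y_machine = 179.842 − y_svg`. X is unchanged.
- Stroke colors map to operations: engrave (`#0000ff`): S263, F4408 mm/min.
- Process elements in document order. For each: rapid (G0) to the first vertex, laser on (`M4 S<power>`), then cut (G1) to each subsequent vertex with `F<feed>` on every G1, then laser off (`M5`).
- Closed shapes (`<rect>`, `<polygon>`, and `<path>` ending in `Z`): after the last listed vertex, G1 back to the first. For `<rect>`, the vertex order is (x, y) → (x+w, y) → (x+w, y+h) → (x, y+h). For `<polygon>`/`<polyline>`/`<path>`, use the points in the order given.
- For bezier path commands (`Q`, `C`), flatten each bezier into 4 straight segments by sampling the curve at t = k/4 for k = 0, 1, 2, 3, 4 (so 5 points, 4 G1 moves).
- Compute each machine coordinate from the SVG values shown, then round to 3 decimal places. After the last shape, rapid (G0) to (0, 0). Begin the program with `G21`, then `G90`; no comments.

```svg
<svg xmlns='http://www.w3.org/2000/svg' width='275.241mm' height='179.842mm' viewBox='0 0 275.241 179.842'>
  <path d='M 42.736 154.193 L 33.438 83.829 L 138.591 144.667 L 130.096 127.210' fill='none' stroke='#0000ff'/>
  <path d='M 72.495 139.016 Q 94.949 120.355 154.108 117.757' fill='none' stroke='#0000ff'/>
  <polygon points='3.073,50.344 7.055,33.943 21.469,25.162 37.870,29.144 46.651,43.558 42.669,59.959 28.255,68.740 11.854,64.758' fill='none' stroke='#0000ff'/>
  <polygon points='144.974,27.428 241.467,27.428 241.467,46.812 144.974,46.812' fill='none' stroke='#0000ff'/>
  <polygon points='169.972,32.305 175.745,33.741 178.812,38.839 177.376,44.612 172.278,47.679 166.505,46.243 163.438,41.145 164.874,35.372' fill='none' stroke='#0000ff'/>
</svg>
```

G21
G90
G0 X42.736 Y25.649
M4 S263
G1 X33.438 Y96.013 F4408
G1 X138.591 Y35.175 F4408
G1 X130.096 Y52.632 F4408
M5
G0 X72.495 Y40.826
M4 S263
G1 X86.016 Y49.153 F4408
G1 X104.125 Y55.471 F4408
G1 X126.823 Y59.782 F4408
G1 X154.108 Y62.085 F4408
M5
G0 X3.073 Y129.498
M4 S263
G1 X7.055 Y145.899 F4408
G1 X21.469 Y154.680 F4408
G1 X37.870 Y150.698 F4408
G1 X46.651 Y136.284 F4408
G1 X42.669 Y119.883 F4408
G1 X28.255 Y111.102 F4408
G1 X11.854 Y115.084 F4408
G1 X3.073 Y129.498 F4408
M5
G0 X144.974 Y152.414
M4 S263
G1 X241.467 Y152.414 F4408
G1 X241.467 Y133.030 F4408
G1 X144.974 Y133.030 F4408
G1 X144.974 Y152.414 F4408
M5
G0 X169.972 Y147.537
M4 S263
G1 X175.745 Y146.101 F4408
G1 X178.812 Y141.003 F4408
G1 X177.376 Y135.230 F4408
G1 X172.278 Y132.163 F4408
G1 X166.505 Y133.599 F4408
G1 X163.438 Y138.697 F4408
G1 X164.874 Y144.470 F4408
G1 X169.972 Y147.537 F4408
M5
G0 X0.000 Y0.000

Since the viewBox matches the mm dimensions, user units are millimetres directly. The only transform is the Y-flip y_m = 179.842 − y_svg.

Shape 1 is a open polyline drawn with `<path>`. Its stroke #0000ff means engrave at S263, F4408. After flipping Y the toolpath is (42.736,25.649) → (33.438,96.013) → (138.591,35.175) → (130.096,52.632).

Shape 2 is a quadratic bezier drawn with `<path>`. Its stroke #0000ff means engrave at S263, F4408. After flipping Y the toolpath is (72.495,40.826) → (86.016,49.153) → (104.125,55.471) → (126.823,59.782) → (154.108,62.085).

Shape 3 is a regular polygon drawn with `<polygon>`. Its stroke #0000ff means engrave at S263, F4408. After flipping Y the toolpath is (3.073,129.498) → (7.055,145.899) → (21.469,154.680) → (37.870,150.698) → (46.651,136.284) → (42.669,119.883) → (28.255,111.102) → (11.854,115.084) → (3.073,129.498), returning to the start.

Shape 4 is a rectangle drawn with `<polygon>`. Its stroke #0000ff means engrave at S263, F4408. After flipping Y the toolpath is (144.974,152.414) → (241.467,152.414) → (241.467,133.030) → (144.974,133.030) → (144.974,152.414), returning to the start.

Shape 5 is a regular polygon drawn with `<polygon>`. Its stroke #0000ff means engrave at S263, F4408. After flipping Y the toolpath is (169.972,147.537) → (175.745,146.101) → (178.812,141.003) → (177.376,135.230) → (172.278,132.163) → (166.505,133.599) → (163.438,138.697) → (164.874,144.470) → (169.972,147.537), returning to the start.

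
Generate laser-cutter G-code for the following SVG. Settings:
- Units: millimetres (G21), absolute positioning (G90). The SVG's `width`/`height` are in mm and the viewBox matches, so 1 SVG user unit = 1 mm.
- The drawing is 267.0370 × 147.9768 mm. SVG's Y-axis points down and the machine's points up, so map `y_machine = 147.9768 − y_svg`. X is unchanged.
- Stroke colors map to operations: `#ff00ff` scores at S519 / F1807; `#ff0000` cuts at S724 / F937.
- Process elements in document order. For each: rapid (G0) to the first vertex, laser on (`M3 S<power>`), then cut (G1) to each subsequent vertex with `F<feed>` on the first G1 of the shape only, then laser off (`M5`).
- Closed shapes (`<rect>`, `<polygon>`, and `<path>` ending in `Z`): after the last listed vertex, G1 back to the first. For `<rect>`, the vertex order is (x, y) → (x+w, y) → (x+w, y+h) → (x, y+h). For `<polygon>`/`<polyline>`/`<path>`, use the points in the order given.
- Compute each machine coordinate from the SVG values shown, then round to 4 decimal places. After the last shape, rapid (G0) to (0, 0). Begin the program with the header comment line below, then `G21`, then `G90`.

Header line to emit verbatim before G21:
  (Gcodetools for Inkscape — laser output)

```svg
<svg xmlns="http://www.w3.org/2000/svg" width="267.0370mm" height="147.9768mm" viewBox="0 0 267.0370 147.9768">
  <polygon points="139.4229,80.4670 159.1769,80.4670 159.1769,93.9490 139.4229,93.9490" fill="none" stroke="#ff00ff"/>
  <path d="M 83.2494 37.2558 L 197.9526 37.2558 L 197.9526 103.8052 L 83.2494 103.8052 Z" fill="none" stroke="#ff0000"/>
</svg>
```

viewBox `0 0 267.0370 147.9768` with mm width/height → 1 unit = 1 mm. Flip: y_m = 147.9768 − y_svg.

**Shape 1** — `<polygon>` rectangle, stroke `#ff00ff` → score (S519, F1807). Machine vertices: (139.4229,67.5098) → (159.1769,67.5098) → (159.1769,54.0278) → (139.4229,54.0278) → (139.4229,67.5098). Closed: final G1 returns to the first vertex.

**Shape 2** — `<path>` rectangle, stroke `#ff0000` → cut (S724, F937). Machine vertices: (83.2494,110.7210) → (197.9526,110.7210) → (197.9526,44.1716) → (83.2494,44.1716) → (83.2494,110.7210). Closed: final G1 returns to the first vertex.

(Gcodetools for Inkscape — laser output)
G21
G90
G0 X139.4229 Y67.5098
M3 S519
G1 X159.1769 Y67.5098 F1807
G1 X159.1769 Y54.0278
G1 X139.4229 Y54.0278
G1 X139.4229 Y67.5098
M5
G0 X83.2494 Y110.7210
M3 S724
G1 X197.9526 Y110.7210 F937
G1 X197.9526 Y44.1716
G1 X83.2494 Y44.1716
G1 X83.2494 Y110.7210
M5
G0 X0.0000 Y0.0000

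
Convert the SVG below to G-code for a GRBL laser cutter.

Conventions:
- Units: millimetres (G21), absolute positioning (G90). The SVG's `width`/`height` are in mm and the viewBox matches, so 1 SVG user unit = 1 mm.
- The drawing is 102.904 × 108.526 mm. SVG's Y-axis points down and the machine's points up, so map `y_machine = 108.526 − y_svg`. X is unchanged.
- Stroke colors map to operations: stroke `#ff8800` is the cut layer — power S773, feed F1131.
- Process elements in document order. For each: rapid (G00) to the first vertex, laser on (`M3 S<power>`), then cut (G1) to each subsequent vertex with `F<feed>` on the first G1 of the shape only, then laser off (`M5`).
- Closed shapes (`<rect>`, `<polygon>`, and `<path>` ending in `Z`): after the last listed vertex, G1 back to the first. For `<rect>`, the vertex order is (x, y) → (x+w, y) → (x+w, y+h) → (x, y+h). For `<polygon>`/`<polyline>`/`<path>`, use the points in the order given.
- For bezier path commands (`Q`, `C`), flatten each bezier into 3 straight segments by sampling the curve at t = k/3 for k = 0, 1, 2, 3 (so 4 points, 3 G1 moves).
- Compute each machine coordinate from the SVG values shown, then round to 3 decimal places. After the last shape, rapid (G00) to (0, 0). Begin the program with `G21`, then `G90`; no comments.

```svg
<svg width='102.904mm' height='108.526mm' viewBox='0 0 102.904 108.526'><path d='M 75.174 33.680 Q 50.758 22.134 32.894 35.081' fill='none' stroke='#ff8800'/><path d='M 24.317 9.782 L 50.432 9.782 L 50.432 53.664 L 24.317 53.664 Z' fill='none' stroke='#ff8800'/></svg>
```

G21
G90
G00 X75.174 Y74.846
M3 S773
G1 X59.625 Y79.822 F1131
G1 X45.531 Y79.355
G1 X32.894 Y73.445
M5
G00 X24.317 Y98.744
M3 S773
G1 X50.432 Y98.744 F1131
G1 X50.432 Y54.862
G1 X24.317 Y54.862
G1 X24.317 Y98.744
M5
G00 X0.000 Y0.000

Since the viewBox matches the mm dimensions, user units are millimetres directly. The only transform is the Y-flip y_m = 108.526 − y_svg.

Shape 1 is a quadratic bezier drawn with `<path>`. Its stroke #ff8800 means cut at S773, F1131. After flipping Y the toolpath is (75.174,74.846) → (59.625,79.822) → (45.531,79.355) → (32.894,73.445).

Shape 2 is a rectangle drawn with `<path>`. Its stroke #ff8800 means cut at S773, F1131. After flipping Y the toolpath is (24.317,98.744) → (50.432,98.744) → (50.432,54.862) → (24.317,54.862) → (24.317,98.744), returning to the start.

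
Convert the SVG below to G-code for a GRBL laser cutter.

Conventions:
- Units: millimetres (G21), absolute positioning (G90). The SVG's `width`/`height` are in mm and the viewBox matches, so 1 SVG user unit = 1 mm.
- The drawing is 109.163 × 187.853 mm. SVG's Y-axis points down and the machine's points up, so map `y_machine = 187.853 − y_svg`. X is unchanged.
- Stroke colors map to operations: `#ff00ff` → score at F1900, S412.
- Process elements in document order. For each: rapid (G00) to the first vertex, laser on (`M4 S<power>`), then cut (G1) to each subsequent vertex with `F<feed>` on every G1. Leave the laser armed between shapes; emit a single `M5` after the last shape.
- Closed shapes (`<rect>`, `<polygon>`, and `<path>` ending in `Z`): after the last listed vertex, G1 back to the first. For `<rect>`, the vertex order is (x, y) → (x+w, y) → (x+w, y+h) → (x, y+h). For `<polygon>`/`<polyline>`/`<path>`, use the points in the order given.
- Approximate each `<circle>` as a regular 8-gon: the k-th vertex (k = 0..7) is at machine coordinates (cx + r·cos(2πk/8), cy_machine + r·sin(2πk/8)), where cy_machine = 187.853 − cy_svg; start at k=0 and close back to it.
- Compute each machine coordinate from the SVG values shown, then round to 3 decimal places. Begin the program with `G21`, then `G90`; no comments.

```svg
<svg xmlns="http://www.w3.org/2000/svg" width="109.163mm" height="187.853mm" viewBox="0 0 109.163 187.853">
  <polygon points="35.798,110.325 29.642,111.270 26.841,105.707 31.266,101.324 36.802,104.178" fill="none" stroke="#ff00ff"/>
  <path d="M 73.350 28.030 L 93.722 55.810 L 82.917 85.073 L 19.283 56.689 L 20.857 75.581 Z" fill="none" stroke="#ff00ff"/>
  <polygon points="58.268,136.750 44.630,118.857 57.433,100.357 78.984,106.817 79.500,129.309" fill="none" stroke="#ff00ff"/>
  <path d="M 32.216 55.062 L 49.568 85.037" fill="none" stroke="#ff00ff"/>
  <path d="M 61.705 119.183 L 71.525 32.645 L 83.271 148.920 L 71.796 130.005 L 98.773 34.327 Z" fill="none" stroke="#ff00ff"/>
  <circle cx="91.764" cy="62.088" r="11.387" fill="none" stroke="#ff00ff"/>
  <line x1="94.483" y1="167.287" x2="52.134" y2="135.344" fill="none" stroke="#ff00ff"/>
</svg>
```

G21
G90
G00 X35.798 Y77.528
M4 S412
G1 X29.642 Y76.583 F1900
G1 X26.841 Y82.146 F1900
G1 X31.266 Y86.529 F1900
G1 X36.802 Y83.675 F1900
G1 X35.798 Y77.528 F1900
G00 X73.350 Y159.823
M4 S412
G1 X93.722 Y132.043 F1900
G1 X82.917 Y102.780 F1900
G1 X19.283 Y131.164 F1900
G1 X20.857 Y112.272 F1900
G1 X73.350 Y159.823 F1900
G00 X58.268 Y51.103
M4 S412
G1 X44.630 Y68.996 F1900
G1 X57.433 Y87.496 F1900
G1 X78.984 Y81.036 F1900
G1 X79.500 Y58.544 F1900
G1 X58.268 Y51.103 F1900
G00 X32.216 Y132.791
M4 S412
G1 X49.568 Y102.816 F1900
G00 X61.705 Y68.670
M4 S412
G1 X71.525 Y155.208 F1900
G1 X83.271 Y38.933 F1900
G1 X71.796 Y57.848 F1900
G1 X98.773 Y153.526 F1900
G1 X61.705 Y68.670 F1900
G00 X103.151 Y125.765
M4 S412
G1 X99.816 Y133.817 F1900
G1 X91.764 Y137.152 F1900
G1 X83.712 Y133.817 F1900
G1 X80.377 Y125.765 F1900
G1 X83.712 Y117.713 F1900
G1 X91.764 Y114.378 F1900
G1 X99.816 Y117.713 F1900
G1 X103.151 Y125.765 F1900
G00 X94.483 Y20.566
M4 S412
G1 X52.134 Y52.509 F1900
M5

Since the viewBox matches the mm dimensions, user units are millimetres directly. The only transform is the Y-flip y_m = 187.853 − y_svg.

Shape 1 is a regular polygon drawn with `<polygon>`. Its stroke #ff00ff means score at S412, F1900. After flipping Y the toolpath is (35.798,77.528) → (29.642,76.583) → (26.841,82.146) → (31.266,86.529) → (36.802,83.675) → (35.798,77.528), returning to the start.

Shape 2 is a closed polygon drawn with `<path>`. Its stroke #ff00ff means score at S412, F1900. After flipping Y the toolpath is (73.350,159.823) → (93.722,132.043) → (82.917,102.780) → (19.283,131.164) → (20.857,112.272) → (73.350,159.823), returning to the start.

Shape 3 is a regular polygon drawn with `<polygon>`. Its stroke #ff00ff means score at S412, F1900. After flipping Y the toolpath is (58.268,51.103) → (44.630,68.996) → (57.433,87.496) → (78.984,81.036) → (79.500,58.544) → (58.268,51.103), returning to the start.

Shape 4 is a line segment drawn with `<path>`. Its stroke #ff00ff means score at S412, F1900. After flipping Y the toolpath is (32.216,132.791) → (49.568,102.816).

Shape 5 is a closed polygon drawn with `<path>`. Its stroke #ff00ff means score at S412, F1900. After flipping Y the toolpath is (61.705,68.670) → (71.525,155.208) → (83.271,38.933) → (71.796,57.848) → (98.773,153.526) → (61.705,68.670), returning to the start.

Shape 6 is a circle drawn with `<circle>`. Its stroke #ff00ff means score at S412, F1900. After flipping Y the toolpath is (103.151,125.765) → (99.816,133.817) → (91.764,137.152) → (83.712,133.817) → (80.377,125.765) → (83.712,117.713) → (91.764,114.378) → (99.816,117.713) → (103.151,125.765), returning to the start.

Shape 7 is a line segment drawn with `<line>`. Its stroke #ff00ff means score at S412, F1900. After flipping Y the toolpath is (94.483,20.566) → (52.134,52.509).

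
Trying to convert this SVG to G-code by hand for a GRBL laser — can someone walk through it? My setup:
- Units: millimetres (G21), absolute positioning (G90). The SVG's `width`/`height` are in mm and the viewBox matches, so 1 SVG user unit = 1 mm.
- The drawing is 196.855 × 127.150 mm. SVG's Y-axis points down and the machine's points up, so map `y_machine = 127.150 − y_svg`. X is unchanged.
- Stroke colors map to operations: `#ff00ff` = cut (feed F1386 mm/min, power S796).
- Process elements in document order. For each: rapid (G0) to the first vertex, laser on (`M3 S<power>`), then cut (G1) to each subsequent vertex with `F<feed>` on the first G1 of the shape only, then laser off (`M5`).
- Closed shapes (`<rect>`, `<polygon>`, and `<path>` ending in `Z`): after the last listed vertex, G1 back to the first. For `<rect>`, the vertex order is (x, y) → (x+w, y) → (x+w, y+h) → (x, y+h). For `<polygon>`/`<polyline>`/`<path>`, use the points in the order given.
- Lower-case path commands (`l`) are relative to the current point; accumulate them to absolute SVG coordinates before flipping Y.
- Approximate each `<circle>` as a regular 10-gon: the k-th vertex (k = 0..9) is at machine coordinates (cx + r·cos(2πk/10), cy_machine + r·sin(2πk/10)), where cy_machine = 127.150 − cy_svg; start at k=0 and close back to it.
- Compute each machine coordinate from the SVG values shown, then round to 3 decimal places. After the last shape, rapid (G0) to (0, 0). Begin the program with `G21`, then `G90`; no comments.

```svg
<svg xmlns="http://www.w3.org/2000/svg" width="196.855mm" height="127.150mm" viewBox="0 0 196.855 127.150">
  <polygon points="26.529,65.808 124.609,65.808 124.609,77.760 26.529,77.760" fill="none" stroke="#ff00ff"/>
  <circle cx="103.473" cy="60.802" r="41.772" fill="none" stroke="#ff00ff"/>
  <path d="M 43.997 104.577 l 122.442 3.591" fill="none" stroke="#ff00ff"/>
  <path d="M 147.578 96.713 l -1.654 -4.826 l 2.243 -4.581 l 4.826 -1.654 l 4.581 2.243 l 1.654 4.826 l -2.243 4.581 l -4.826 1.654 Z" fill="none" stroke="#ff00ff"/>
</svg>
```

Since the viewBox matches the mm dimensions, user units are millimetres directly. The only transform is the Y-flip y_m = 127.150 − y_svg.

Shape 1 is a rectangle drawn with `<polygon>`. Its stroke #ff00ff means cut at S796, F1386. After flipping Y the toolpath is (26.529,61.342) → (124.609,61.342) → (124.609,49.390) → (26.529,49.390) → (26.529,61.342), returning to the start.

Shape 2 is a circle drawn with `<circle>`. Its stroke #ff00ff means cut at S796, F1386. After flipping Y the toolpath is (145.245,66.348) → (137.267,90.901) → (116.381,106.076) → (90.565,106.076) → (69.679,90.901) → (61.701,66.348) → (69.679,41.795) → (90.565,26.620) → (116.381,26.620) → (137.267,41.795) → (145.245,66.348), returning to the start.

Shape 3 is a line segment drawn with `<path>`. Its stroke #ff00ff means cut at S796, F1386. After flipping Y the toolpath is (43.997,22.573) → (166.439,18.982).

Shape 4 is a regular polygon drawn with `<path>`. Its stroke #ff00ff means cut at S796, F1386. After flipping Y the toolpath is (147.578,30.437) → (145.924,35.263) → (148.167,39.844) → (152.993,41.498) → (157.574,39.255) → (159.228,34.429) → (156.985,29.848) → (152.159,28.194) → (147.578,30.437), returning to the start.

G21
G90
G0 X26.529 Y61.342
M3 S796
G1 X124.609 Y61.342 F1386
G1 X124.609 Y49.390
G1 X26.529 Y49.390
G1 X26.529 Y61.342
M5
G0 X145.245 Y66.348
M3 S796
G1 X137.267 Y90.901 F1386
G1 X116.381 Y106.076
G1 X90.565 Y106.076
G1 X69.679 Y90.901
G1 X61.701 Y66.348
G1 X69.679 Y41.795
G1 X90.565 Y26.620
G1 X116.381 Y26.620
G1 X137.267 Y41.795
G1 X145.245 Y66.348
M5
G0 X43.997 Y22.573
M3 S796
G1 X166.439 Y18.982 F1386
M5
G0 X147.578 Y30.437
M3 S796
G1 X145.924 Y35.263 F1386
G1 X148.167 Y39.844
G1 X152.993 Y41.498
G1 X157.574 Y39.255
G1 X159.228 Y34.429
G1 X156.985 Y29.848
G1 X152.159 Y28.194
G1 X147.578 Y30.437
M5
G0 X0.000 Y0.000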